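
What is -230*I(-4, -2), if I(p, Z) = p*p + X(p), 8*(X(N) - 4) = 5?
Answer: -18975/4 ≈ -4743.8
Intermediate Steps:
X(N) = 37/8 (X(N) = 4 + (⅛)*5 = 4 + 5/8 = 37/8)
I(p, Z) = 37/8 + p² (I(p, Z) = p*p + 37/8 = p² + 37/8 = 37/8 + p²)
-230*I(-4, -2) = -230*(37/8 + (-4)²) = -230*(37/8 + 16) = -230*165/8 = -18975/4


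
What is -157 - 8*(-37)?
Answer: 139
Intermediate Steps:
-157 - 8*(-37) = -157 + 296 = 139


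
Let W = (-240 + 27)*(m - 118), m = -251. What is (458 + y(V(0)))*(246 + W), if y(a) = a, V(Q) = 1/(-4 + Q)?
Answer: 144361533/4 ≈ 3.6090e+7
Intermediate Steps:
W = 78597 (W = (-240 + 27)*(-251 - 118) = -213*(-369) = 78597)
(458 + y(V(0)))*(246 + W) = (458 + 1/(-4 + 0))*(246 + 78597) = (458 + 1/(-4))*78843 = (458 - 1/4)*78843 = (1831/4)*78843 = 144361533/4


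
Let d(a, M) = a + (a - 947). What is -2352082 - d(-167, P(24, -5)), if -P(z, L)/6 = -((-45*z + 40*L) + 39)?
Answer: -2350801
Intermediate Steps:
P(z, L) = 234 - 270*z + 240*L (P(z, L) = -(-6)*((-45*z + 40*L) + 39) = -(-6)*(39 - 45*z + 40*L) = -6*(-39 - 40*L + 45*z) = 234 - 270*z + 240*L)
d(a, M) = -947 + 2*a (d(a, M) = a + (-947 + a) = -947 + 2*a)
-2352082 - d(-167, P(24, -5)) = -2352082 - (-947 + 2*(-167)) = -2352082 - (-947 - 334) = -2352082 - 1*(-1281) = -2352082 + 1281 = -2350801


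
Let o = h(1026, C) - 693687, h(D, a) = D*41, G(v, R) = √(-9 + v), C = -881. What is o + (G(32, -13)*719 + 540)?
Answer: -651081 + 719*√23 ≈ -6.4763e+5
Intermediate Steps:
h(D, a) = 41*D
o = -651621 (o = 41*1026 - 693687 = 42066 - 693687 = -651621)
o + (G(32, -13)*719 + 540) = -651621 + (√(-9 + 32)*719 + 540) = -651621 + (√23*719 + 540) = -651621 + (719*√23 + 540) = -651621 + (540 + 719*√23) = -651081 + 719*√23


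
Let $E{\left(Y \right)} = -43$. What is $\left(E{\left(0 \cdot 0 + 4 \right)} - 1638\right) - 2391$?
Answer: $-4072$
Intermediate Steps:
$\left(E{\left(0 \cdot 0 + 4 \right)} - 1638\right) - 2391 = \left(-43 - 1638\right) - 2391 = -1681 - 2391 = -4072$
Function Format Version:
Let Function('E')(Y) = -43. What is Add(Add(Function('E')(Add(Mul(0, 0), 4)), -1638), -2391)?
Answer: -4072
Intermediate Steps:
Add(Add(Function('E')(Add(Mul(0, 0), 4)), -1638), -2391) = Add(Add(-43, -1638), -2391) = Add(-1681, -2391) = -4072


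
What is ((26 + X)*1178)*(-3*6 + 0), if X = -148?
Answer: 2586888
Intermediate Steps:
((26 + X)*1178)*(-3*6 + 0) = ((26 - 148)*1178)*(-3*6 + 0) = (-122*1178)*(-18 + 0) = -143716*(-18) = 2586888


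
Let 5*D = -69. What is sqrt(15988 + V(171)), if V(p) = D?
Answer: sqrt(399355)/5 ≈ 126.39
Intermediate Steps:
D = -69/5 (D = (1/5)*(-69) = -69/5 ≈ -13.800)
V(p) = -69/5
sqrt(15988 + V(171)) = sqrt(15988 - 69/5) = sqrt(79871/5) = sqrt(399355)/5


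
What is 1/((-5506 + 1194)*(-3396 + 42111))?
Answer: -1/166939080 ≈ -5.9902e-9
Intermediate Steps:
1/((-5506 + 1194)*(-3396 + 42111)) = 1/(-4312*38715) = 1/(-166939080) = -1/166939080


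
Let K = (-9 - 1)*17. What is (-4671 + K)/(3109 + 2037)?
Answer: -4841/5146 ≈ -0.94073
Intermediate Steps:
K = -170 (K = -10*17 = -170)
(-4671 + K)/(3109 + 2037) = (-4671 - 170)/(3109 + 2037) = -4841/5146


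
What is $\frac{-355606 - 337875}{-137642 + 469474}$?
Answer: $- \frac{693481}{331832} \approx -2.0899$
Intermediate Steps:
$\frac{-355606 - 337875}{-137642 + 469474} = - \frac{693481}{331832}$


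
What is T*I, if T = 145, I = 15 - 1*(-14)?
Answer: 4205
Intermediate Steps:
I = 29 (I = 15 + 14 = 29)
T*I = 145*29 = 4205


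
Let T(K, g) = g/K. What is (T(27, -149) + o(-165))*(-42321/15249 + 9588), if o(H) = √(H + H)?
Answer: -7259532853/137241 + 48721697*I*√330/5083 ≈ -52896.0 + 1.7412e+5*I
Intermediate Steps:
o(H) = √2*√H (o(H) = √(2*H) = √2*√H)
(T(27, -149) + o(-165))*(-42321/15249 + 9588) = (-149/27 + √2*√(-165))*(-42321/15249 + 9588) = (-149*1/27 + √2*(I*√165))*(-42321*1/15249 + 9588) = (-149/27 + I*√330)*(-14107/5083 + 9588) = (-149/27 + I*√330)*(48721697/5083) = -7259532853/137241 + 48721697*I*√330/5083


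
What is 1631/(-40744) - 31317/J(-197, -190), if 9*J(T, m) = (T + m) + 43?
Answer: 358851799/437998 ≈ 819.30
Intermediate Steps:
J(T, m) = 43/9 + T/9 + m/9 (J(T, m) = ((T + m) + 43)/9 = (43 + T + m)/9 = 43/9 + T/9 + m/9)
1631/(-40744) - 31317/J(-197, -190) = 1631/(-40744) - 31317/(43/9 + (⅑)*(-197) + (⅑)*(-190)) = 1631*(-1/40744) - 31317/(43/9 - 197/9 - 190/9) = -1631/40744 - 31317/(-344/9) = -1631/40744 - 31317*(-9/344) = -1631/40744 + 281853/344 = 358851799/437998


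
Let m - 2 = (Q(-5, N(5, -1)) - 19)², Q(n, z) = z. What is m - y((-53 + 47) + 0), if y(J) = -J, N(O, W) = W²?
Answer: 320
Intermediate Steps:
m = 326 (m = 2 + ((-1)² - 19)² = 2 + (1 - 19)² = 2 + (-18)² = 2 + 324 = 326)
m - y((-53 + 47) + 0) = 326 - (-1)*((-53 + 47) + 0) = 326 - (-1)*(-6 + 0) = 326 - (-1)*(-6) = 326 - 1*6 = 326 - 6 = 320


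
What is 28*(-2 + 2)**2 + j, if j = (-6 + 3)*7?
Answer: -21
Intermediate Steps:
j = -21 (j = -3*7 = -21)
28*(-2 + 2)**2 + j = 28*(-2 + 2)**2 - 21 = 28*0**2 - 21 = 28*0 - 21 = 0 - 21 = -21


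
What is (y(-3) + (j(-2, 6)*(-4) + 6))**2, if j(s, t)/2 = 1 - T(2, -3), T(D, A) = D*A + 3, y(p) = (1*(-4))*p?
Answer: 196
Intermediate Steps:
y(p) = -4*p
T(D, A) = 3 + A*D (T(D, A) = A*D + 3 = 3 + A*D)
j(s, t) = 8 (j(s, t) = 2*(1 - (3 - 3*2)) = 2*(1 - (3 - 6)) = 2*(1 - 1*(-3)) = 2*(1 + 3) = 2*4 = 8)
(y(-3) + (j(-2, 6)*(-4) + 6))**2 = (-4*(-3) + (8*(-4) + 6))**2 = (12 + (-32 + 6))**2 = (12 - 26)**2 = (-14)**2 = 196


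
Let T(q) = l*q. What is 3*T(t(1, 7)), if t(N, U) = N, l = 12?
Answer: 36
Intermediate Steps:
T(q) = 12*q
3*T(t(1, 7)) = 3*(12*1) = 3*12 = 36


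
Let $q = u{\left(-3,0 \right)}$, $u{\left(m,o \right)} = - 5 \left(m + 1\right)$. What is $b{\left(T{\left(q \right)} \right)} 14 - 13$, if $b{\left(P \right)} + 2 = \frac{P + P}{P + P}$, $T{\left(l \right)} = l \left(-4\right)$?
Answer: $-27$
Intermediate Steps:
$u{\left(m,o \right)} = -5 - 5 m$ ($u{\left(m,o \right)} = - 5 \left(1 + m\right) = -5 - 5 m$)
$q = 10$ ($q = -5 - -15 = -5 + 15 = 10$)
$T{\left(l \right)} = - 4 l$
$b{\left(P \right)} = -1$ ($b{\left(P \right)} = -2 + \frac{P + P}{P + P} = -2 + \frac{2 P}{2 P} = -2 + 2 P \frac{1}{2 P} = -2 + 1 = -1$)
$b{\left(T{\left(q \right)} \right)} 14 - 13 = \left(-1\right) 14 - 13 = -14 - 13 = -27$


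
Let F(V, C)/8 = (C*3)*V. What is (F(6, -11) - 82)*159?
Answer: -264894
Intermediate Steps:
F(V, C) = 24*C*V (F(V, C) = 8*((C*3)*V) = 8*((3*C)*V) = 8*(3*C*V) = 24*C*V)
(F(6, -11) - 82)*159 = (24*(-11)*6 - 82)*159 = (-1584 - 82)*159 = -1666*159 = -264894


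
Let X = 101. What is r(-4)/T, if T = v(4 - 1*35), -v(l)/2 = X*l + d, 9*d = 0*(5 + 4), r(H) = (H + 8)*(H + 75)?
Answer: 142/3131 ≈ 0.045353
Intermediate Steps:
r(H) = (8 + H)*(75 + H)
d = 0 (d = (0*(5 + 4))/9 = (0*9)/9 = (⅑)*0 = 0)
v(l) = -202*l (v(l) = -2*(101*l + 0) = -202*l)
T = 6262 (T = -202*(4 - 1*35) = -202*(4 - 35) = -202*(-31) = 6262)
r(-4)/T = (600 + (-4)² + 83*(-4))/6262 = (600 + 16 - 332)*(1/6262) = 284*(1/6262) = 142/3131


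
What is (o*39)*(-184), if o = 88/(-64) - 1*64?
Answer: 469131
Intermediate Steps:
o = -523/8 (o = 88*(-1/64) - 64 = -11/8 - 64 = -523/8 ≈ -65.375)
(o*39)*(-184) = -523/8*39*(-184) = -20397/8*(-184) = 469131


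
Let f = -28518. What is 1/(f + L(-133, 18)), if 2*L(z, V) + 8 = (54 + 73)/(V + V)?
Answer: -72/2053457 ≈ -3.5063e-5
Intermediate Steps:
L(z, V) = -4 + 127/(4*V) (L(z, V) = -4 + ((54 + 73)/(V + V))/2 = -4 + (127/((2*V)))/2 = -4 + (127*(1/(2*V)))/2 = -4 + (127/(2*V))/2 = -4 + 127/(4*V))
1/(f + L(-133, 18)) = 1/(-28518 + (-4 + (127/4)/18)) = 1/(-28518 + (-4 + (127/4)*(1/18))) = 1/(-28518 + (-4 + 127/72)) = 1/(-28518 - 161/72) = 1/(-2053457/72) = -72/2053457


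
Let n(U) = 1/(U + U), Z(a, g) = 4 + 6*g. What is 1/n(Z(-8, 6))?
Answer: 80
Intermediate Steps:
n(U) = 1/(2*U)
1/n(Z(-8, 6)) = 1/(1/(2*(4 + 6*6))) = 1/(1/(2*(4 + 36))) = 1/((1/2)/40) = 1/((1/2)*(1/40)) = 1/(1/80) = 80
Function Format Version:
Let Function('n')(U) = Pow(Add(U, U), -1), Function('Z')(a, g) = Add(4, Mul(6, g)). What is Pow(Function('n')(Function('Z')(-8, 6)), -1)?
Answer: 80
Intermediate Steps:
Function('n')(U) = Mul(Rational(1, 2), Pow(U, -1)) (Function('n')(U) = Pow(Mul(2, U), -1) = Mul(Rational(1, 2), Pow(U, -1)))
Pow(Function('n')(Function('Z')(-8, 6)), -1) = Pow(Mul(Rational(1, 2), Pow(Add(4, Mul(6, 6)), -1)), -1) = Pow(Mul(Rational(1, 2), Pow(Add(4, 36), -1)), -1) = Pow(Mul(Rational(1, 2), Pow(40, -1)), -1) = Pow(Mul(Rational(1, 2), Rational(1, 40)), -1) = Pow(Rational(1, 80), -1) = 80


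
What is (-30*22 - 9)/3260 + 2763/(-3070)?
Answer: -3603/3260 ≈ -1.1052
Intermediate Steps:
(-30*22 - 9)/3260 + 2763/(-3070) = (-660 - 9)*(1/3260) + 2763*(-1/3070) = -669*1/3260 - 9/10 = -669/3260 - 9/10 = -3603/3260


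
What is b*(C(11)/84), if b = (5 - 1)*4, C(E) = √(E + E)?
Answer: 4*√22/21 ≈ 0.89341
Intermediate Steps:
C(E) = √2*√E (C(E) = √(2*E) = √2*√E)
b = 16 (b = 4*4 = 16)
b*(C(11)/84) = 16*((√2*√11)/84) = 16*(√22*(1/84)) = 16*(√22/84) = 4*√22/21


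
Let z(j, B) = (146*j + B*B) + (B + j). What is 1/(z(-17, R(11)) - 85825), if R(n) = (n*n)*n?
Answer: 1/1684568 ≈ 5.9362e-7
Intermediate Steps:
R(n) = n**3 (R(n) = n**2*n = n**3)
z(j, B) = B + B**2 + 147*j (z(j, B) = (146*j + B**2) + (B + j) = (B**2 + 146*j) + (B + j) = B + B**2 + 147*j)
1/(z(-17, R(11)) - 85825) = 1/((11**3 + (11**3)**2 + 147*(-17)) - 85825) = 1/((1331 + 1331**2 - 2499) - 85825) = 1/((1331 + 1771561 - 2499) - 85825) = 1/(1770393 - 85825) = 1/1684568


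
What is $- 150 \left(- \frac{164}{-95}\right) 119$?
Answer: $- \frac{585480}{19} \approx -30815.0$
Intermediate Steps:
$- 150 \left(- \frac{164}{-95}\right) 119 = - 150 \left(\left(-164\right) \left(- \frac{1}{95}\right)\right) 119 = \left(-150\right) \frac{164}{95} \cdot 119 = \left(- \frac{4920}{19}\right) 119 = - \frac{585480}{19}$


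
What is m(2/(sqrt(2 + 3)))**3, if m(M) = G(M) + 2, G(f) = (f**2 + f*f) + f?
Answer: 6912/125 + 1984*sqrt(5)/125 ≈ 90.787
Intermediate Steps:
G(f) = f + 2*f**2 (G(f) = (f**2 + f**2) + f = 2*f**2 + f = f + 2*f**2)
m(M) = 2 + M*(1 + 2*M) (m(M) = M*(1 + 2*M) + 2 = 2 + M*(1 + 2*M))
m(2/(sqrt(2 + 3)))**3 = (2 + (2/(sqrt(2 + 3)))*(1 + 2*(2/(sqrt(2 + 3)))))**3 = (2 + (2/(sqrt(5)))*(1 + 2*(2/(sqrt(5)))))**3 = (2 + (2*(sqrt(5)/5))*(1 + 2*(2*(sqrt(5)/5))))**3 = (2 + (2*sqrt(5)/5)*(1 + 2*(2*sqrt(5)/5)))**3 = (2 + (2*sqrt(5)/5)*(1 + 4*sqrt(5)/5))**3 = (2 + 2*sqrt(5)*(1 + 4*sqrt(5)/5)/5)**3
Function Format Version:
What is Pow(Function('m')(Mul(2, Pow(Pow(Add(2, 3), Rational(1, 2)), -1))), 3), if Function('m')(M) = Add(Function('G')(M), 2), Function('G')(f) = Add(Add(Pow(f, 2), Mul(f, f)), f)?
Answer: Add(Rational(6912, 125), Mul(Rational(1984, 125), Pow(5, Rational(1, 2)))) ≈ 90.787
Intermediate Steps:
Function('G')(f) = Add(f, Mul(2, Pow(f, 2))) (Function('G')(f) = Add(Add(Pow(f, 2), Pow(f, 2)), f) = Add(Mul(2, Pow(f, 2)), f) = Add(f, Mul(2, Pow(f, 2))))
Function('m')(M) = Add(2, Mul(M, Add(1, Mul(2, M)))) (Function('m')(M) = Add(Mul(M, Add(1, Mul(2, M))), 2) = Add(2, Mul(M, Add(1, Mul(2, M)))))
Pow(Function('m')(Mul(2, Pow(Pow(Add(2, 3), Rational(1, 2)), -1))), 3) = Pow(Add(2, Mul(Mul(2, Pow(Pow(Add(2, 3), Rational(1, 2)), -1)), Add(1, Mul(2, Mul(2, Pow(Pow(Add(2, 3), Rational(1, 2)), -1)))))), 3) = Pow(Add(2, Mul(Mul(2, Pow(Pow(5, Rational(1, 2)), -1)), Add(1, Mul(2, Mul(2, Pow(Pow(5, Rational(1, 2)), -1)))))), 3) = Pow(Add(2, Mul(Mul(2, Mul(Rational(1, 5), Pow(5, Rational(1, 2)))), Add(1, Mul(2, Mul(2, Mul(Rational(1, 5), Pow(5, Rational(1, 2)))))))), 3) = Pow(Add(2, Mul(Mul(Rational(2, 5), Pow(5, Rational(1, 2))), Add(1, Mul(2, Mul(Rational(2, 5), Pow(5, Rational(1, 2))))))), 3) = Pow(Add(2, Mul(Mul(Rational(2, 5), Pow(5, Rational(1, 2))), Add(1, Mul(Rational(4, 5), Pow(5, Rational(1, 2)))))), 3) = Pow(Add(2, Mul(Rational(2, 5), Pow(5, Rational(1, 2)), Add(1, Mul(Rational(4, 5), Pow(5, Rational(1, 2)))))), 3)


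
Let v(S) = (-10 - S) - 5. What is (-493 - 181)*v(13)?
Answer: 18872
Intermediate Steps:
v(S) = -15 - S
(-493 - 181)*v(13) = (-493 - 181)*(-15 - 1*13) = -674*(-15 - 13) = -674*(-28) = 18872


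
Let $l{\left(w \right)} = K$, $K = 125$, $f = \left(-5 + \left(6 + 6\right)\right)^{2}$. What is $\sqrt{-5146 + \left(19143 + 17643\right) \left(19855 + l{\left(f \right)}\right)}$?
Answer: $\sqrt{734979134} \approx 27111.0$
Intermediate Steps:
$f = 49$ ($f = \left(-5 + 12\right)^{2} = 7^{2} = 49$)
$l{\left(w \right)} = 125$
$\sqrt{-5146 + \left(19143 + 17643\right) \left(19855 + l{\left(f \right)}\right)} = \sqrt{-5146 + \left(19143 + 17643\right) \left(19855 + 125\right)} = \sqrt{-5146 + 36786 \cdot 19980} = \sqrt{-5146 + 734984280} = \sqrt{734979134}$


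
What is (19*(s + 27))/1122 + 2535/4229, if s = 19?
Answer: 3270208/2372469 ≈ 1.3784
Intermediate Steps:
(19*(s + 27))/1122 + 2535/4229 = (19*(19 + 27))/1122 + 2535/4229 = (19*46)*(1/1122) + 2535*(1/4229) = 874*(1/1122) + 2535/4229 = 437/561 + 2535/4229 = 3270208/2372469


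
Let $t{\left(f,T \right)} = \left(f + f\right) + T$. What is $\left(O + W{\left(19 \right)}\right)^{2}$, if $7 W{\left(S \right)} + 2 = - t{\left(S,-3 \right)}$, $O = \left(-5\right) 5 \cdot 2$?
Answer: $\frac{149769}{49} \approx 3056.5$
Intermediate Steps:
$t{\left(f,T \right)} = T + 2 f$ ($t{\left(f,T \right)} = 2 f + T = T + 2 f$)
$O = -50$ ($O = \left(-25\right) 2 = -50$)
$W{\left(S \right)} = \frac{1}{7} - \frac{2 S}{7}$ ($W{\left(S \right)} = - \frac{2}{7} + \frac{\left(-1\right) \left(-3 + 2 S\right)}{7} = - \frac{2}{7} + \frac{3 - 2 S}{7} = - \frac{2}{7} - \left(- \frac{3}{7} + \frac{2 S}{7}\right) = \frac{1}{7} - \frac{2 S}{7}$)
$\left(O + W{\left(19 \right)}\right)^{2} = \left(-50 + \left(\frac{1}{7} - \frac{38}{7}\right)\right)^{2} = \left(-50 - \frac{37}{7}\right)^{2} = \left(- \frac{387}{7}\right)^{2} = \frac{149769}{49}$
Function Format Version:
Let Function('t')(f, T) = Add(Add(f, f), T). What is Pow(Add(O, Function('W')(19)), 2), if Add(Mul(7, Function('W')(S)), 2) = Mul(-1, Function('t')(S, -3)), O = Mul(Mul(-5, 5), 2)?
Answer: Rational(149769, 49) ≈ 3056.5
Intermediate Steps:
Function('t')(f, T) = Add(T, Mul(2, f)) (Function('t')(f, T) = Add(Mul(2, f), T) = Add(T, Mul(2, f)))
O = -50 (O = Mul(-25, 2) = -50)
Function('W')(S) = Add(Rational(1, 7), Mul(Rational(-2, 7), S)) (Function('W')(S) = Add(Rational(-2, 7), Mul(Rational(1, 7), Mul(-1, Add(-3, Mul(2, S))))) = Add(Rational(-2, 7), Mul(Rational(1, 7), Add(3, Mul(-2, S)))) = Add(Rational(-2, 7), Add(Rational(3, 7), Mul(Rational(-2, 7), S))) = Add(Rational(1, 7), Mul(Rational(-2, 7), S)))
Pow(Add(O, Function('W')(19)), 2) = Pow(Add(-50, Add(Rational(1, 7), Mul(Rational(-2, 7), 19))), 2) = Pow(Add(-50, Add(Rational(1, 7), Rational(-38, 7))), 2) = Pow(Add(-50, Rational(-37, 7)), 2) = Pow(Rational(-387, 7), 2) = Rational(149769, 49)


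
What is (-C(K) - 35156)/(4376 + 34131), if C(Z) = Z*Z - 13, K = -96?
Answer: -6337/5501 ≈ -1.1520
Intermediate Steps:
C(Z) = -13 + Z² (C(Z) = Z² - 13 = -13 + Z²)
(-C(K) - 35156)/(4376 + 34131) = (-(-13 + (-96)²) - 35156)/(4376 + 34131) = (-(-13 + 9216) - 35156)/38507 = (-1*9203 - 35156)*(1/38507) = (-9203 - 35156)*(1/38507) = -44359*1/38507 = -6337/5501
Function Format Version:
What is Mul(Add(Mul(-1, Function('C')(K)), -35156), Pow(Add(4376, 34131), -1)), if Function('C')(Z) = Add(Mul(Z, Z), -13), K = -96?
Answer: Rational(-6337, 5501) ≈ -1.1520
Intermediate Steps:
Function('C')(Z) = Add(-13, Pow(Z, 2)) (Function('C')(Z) = Add(Pow(Z, 2), -13) = Add(-13, Pow(Z, 2)))
Mul(Add(Mul(-1, Function('C')(K)), -35156), Pow(Add(4376, 34131), -1)) = Mul(Add(Mul(-1, Add(-13, Pow(-96, 2))), -35156), Pow(Add(4376, 34131), -1)) = Mul(Add(Mul(-1, Add(-13, 9216)), -35156), Pow(38507, -1)) = Mul(Add(Mul(-1, 9203), -35156), Rational(1, 38507)) = Mul(Add(-9203, -35156), Rational(1, 38507)) = Mul(-44359, Rational(1, 38507)) = Rational(-6337, 5501)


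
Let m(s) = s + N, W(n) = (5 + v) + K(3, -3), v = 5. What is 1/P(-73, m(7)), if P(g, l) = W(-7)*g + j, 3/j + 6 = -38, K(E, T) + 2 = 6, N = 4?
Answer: -44/44971 ≈ -0.00097841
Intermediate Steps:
K(E, T) = 4 (K(E, T) = -2 + 6 = 4)
W(n) = 14 (W(n) = (5 + 5) + 4 = 10 + 4 = 14)
j = -3/44 (j = 3/(-6 - 38) = 3/(-44) = 3*(-1/44) = -3/44 ≈ -0.068182)
m(s) = 4 + s (m(s) = s + 4 = 4 + s)
P(g, l) = -3/44 + 14*g (P(g, l) = 14*g - 3/44 = -3/44 + 14*g)
1/P(-73, m(7)) = 1/(-3/44 + 14*(-73)) = 1/(-3/44 - 1022) = 1/(-44971/44) = -44/44971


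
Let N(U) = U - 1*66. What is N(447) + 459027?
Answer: 459408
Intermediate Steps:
N(U) = -66 + U (N(U) = U - 66 = -66 + U)
N(447) + 459027 = (-66 + 447) + 459027 = 381 + 459027 = 459408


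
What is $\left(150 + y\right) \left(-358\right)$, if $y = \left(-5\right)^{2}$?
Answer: $-62650$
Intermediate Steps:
$y = 25$
$\left(150 + y\right) \left(-358\right) = \left(150 + 25\right) \left(-358\right) = 175 \left(-358\right) = -62650$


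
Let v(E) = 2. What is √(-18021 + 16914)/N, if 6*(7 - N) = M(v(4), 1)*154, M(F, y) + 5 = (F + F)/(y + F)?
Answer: 27*I*√123/910 ≈ 0.32906*I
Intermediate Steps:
M(F, y) = -5 + 2*F/(F + y) (M(F, y) = -5 + (F + F)/(y + F) = -5 + (2*F)/(F + y) = -5 + 2*F/(F + y))
N = 910/9 (N = 7 - (-5*1 - 3*2)/(2 + 1)*154/6 = 7 - (-5 - 6)/3*154/6 = 7 - (⅓)*(-11)*154/6 = 7 - (-11)*154/18 = 7 - ⅙*(-1694/3) = 7 + 847/9 = 910/9 ≈ 101.11)
√(-18021 + 16914)/N = √(-18021 + 16914)/(910/9) = √(-1107)*(9/910) = (3*I*√123)*(9/910) = 27*I*√123/910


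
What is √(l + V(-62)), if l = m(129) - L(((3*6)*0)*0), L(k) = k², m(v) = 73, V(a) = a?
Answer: √11 ≈ 3.3166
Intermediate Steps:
l = 73 (l = 73 - (((3*6)*0)*0)² = 73 - ((18*0)*0)² = 73 - (0*0)² = 73 - 1*0² = 73 - 1*0 = 73 + 0 = 73)
√(l + V(-62)) = √(73 - 62) = √11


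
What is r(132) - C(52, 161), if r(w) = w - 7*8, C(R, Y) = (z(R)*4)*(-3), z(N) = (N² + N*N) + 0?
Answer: 64972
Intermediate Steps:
z(N) = 2*N² (z(N) = (N² + N²) + 0 = 2*N² + 0 = 2*N²)
C(R, Y) = -24*R² (C(R, Y) = ((2*R²)*4)*(-3) = (8*R²)*(-3) = -24*R²)
r(w) = -56 + w (r(w) = w - 56 = -56 + w)
r(132) - C(52, 161) = (-56 + 132) - (-24)*52² = 76 - (-24)*2704 = 76 - 1*(-64896) = 76 + 64896 = 64972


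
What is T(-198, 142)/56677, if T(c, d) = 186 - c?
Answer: 384/56677 ≈ 0.0067752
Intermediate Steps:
T(-198, 142)/56677 = (186 - 1*(-198))/56677 = (186 + 198)*(1/56677) = 384*(1/56677) = 384/56677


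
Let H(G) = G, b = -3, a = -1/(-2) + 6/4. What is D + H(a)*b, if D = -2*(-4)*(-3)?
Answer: -30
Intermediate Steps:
a = 2 (a = -1*(-1/2) + 6*(1/4) = 1/2 + 3/2 = 2)
D = -24 (D = 8*(-3) = -24)
D + H(a)*b = -24 + 2*(-3) = -24 - 6 = -30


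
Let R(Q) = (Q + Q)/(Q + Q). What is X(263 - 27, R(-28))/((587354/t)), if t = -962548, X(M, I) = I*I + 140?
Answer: -67859634/293677 ≈ -231.07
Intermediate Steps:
R(Q) = 1 (R(Q) = (2*Q)/((2*Q)) = (2*Q)*(1/(2*Q)) = 1)
X(M, I) = 140 + I**2 (X(M, I) = I**2 + 140 = 140 + I**2)
X(263 - 27, R(-28))/((587354/t)) = (140 + 1**2)/((587354/(-962548))) = (140 + 1)/((587354*(-1/962548))) = 141/(-293677/481274) = 141*(-481274/293677) = -67859634/293677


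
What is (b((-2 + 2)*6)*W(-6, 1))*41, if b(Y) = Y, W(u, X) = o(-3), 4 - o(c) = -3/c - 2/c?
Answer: 0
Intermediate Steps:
o(c) = 4 + 5/c (o(c) = 4 - (-3/c - 2/c) = 4 - (-5)/c = 4 + 5/c)
W(u, X) = 7/3 (W(u, X) = 4 + 5/(-3) = 4 + 5*(-⅓) = 4 - 5/3 = 7/3)
(b((-2 + 2)*6)*W(-6, 1))*41 = (((-2 + 2)*6)*(7/3))*41 = ((0*6)*(7/3))*41 = (0*(7/3))*41 = 0*41 = 0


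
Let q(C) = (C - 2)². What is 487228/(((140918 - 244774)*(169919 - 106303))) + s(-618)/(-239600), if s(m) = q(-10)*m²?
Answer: -811072203786887/3533513459200 ≈ -229.54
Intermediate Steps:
q(C) = (-2 + C)²
s(m) = 144*m² (s(m) = (-2 - 10)²*m² = (-12)²*m² = 144*m²)
487228/(((140918 - 244774)*(169919 - 106303))) + s(-618)/(-239600) = 487228/(((140918 - 244774)*(169919 - 106303))) + (144*(-618)²)/(-239600) = 487228/((-103856*63616)) + (144*381924)*(-1/239600) = 487228/(-6606903296) + 54997056*(-1/239600) = 487228*(-1/6606903296) - 3437316/14975 = -17401/235960832 - 3437316/14975 = -811072203786887/3533513459200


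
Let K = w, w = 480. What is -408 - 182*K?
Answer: -87768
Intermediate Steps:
K = 480
-408 - 182*K = -408 - 182*480 = -408 - 87360 = -87768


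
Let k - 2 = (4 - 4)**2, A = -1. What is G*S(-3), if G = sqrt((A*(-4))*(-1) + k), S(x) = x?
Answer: -3*I*sqrt(2) ≈ -4.2426*I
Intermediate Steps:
k = 2 (k = 2 + (4 - 4)**2 = 2 + 0**2 = 2 + 0 = 2)
G = I*sqrt(2) (G = sqrt(-1*(-4)*(-1) + 2) = sqrt(4*(-1) + 2) = sqrt(-4 + 2) = sqrt(-2) = I*sqrt(2) ≈ 1.4142*I)
G*S(-3) = (I*sqrt(2))*(-3) = -3*I*sqrt(2)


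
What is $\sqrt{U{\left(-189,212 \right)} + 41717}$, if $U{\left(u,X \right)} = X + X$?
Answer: $\sqrt{42141} \approx 205.28$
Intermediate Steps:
$U{\left(u,X \right)} = 2 X$
$\sqrt{U{\left(-189,212 \right)} + 41717} = \sqrt{2 \cdot 212 + 41717} = \sqrt{424 + 41717} = \sqrt{42141}$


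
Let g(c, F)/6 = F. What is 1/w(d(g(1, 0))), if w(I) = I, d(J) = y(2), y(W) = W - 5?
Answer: -1/3 ≈ -0.33333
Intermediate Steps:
g(c, F) = 6*F
y(W) = -5 + W
d(J) = -3 (d(J) = -5 + 2 = -3)
1/w(d(g(1, 0))) = 1/(-3) = -1/3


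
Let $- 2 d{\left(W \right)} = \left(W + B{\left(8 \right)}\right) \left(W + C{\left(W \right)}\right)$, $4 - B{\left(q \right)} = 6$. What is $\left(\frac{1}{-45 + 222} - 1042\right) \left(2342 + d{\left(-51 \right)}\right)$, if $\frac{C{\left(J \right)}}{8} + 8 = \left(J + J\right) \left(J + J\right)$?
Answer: $- \frac{813328320205}{354} \approx -2.2975 \cdot 10^{9}$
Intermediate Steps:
$C{\left(J \right)} = -64 + 32 J^{2}$ ($C{\left(J \right)} = -64 + 8 \left(J + J\right) \left(J + J\right) = -64 + 8 \cdot 2 J 2 J = -64 + 8 \cdot 4 J^{2} = -64 + 32 J^{2}$)
$B{\left(q \right)} = -2$ ($B{\left(q \right)} = 4 - 6 = -2$)
$d{\left(W \right)} = - \frac{\left(-2 + W\right) \left(-64 + W + 32 W^{2}\right)}{2}$ ($d{\left(W \right)} = - \frac{\left(W - 2\right) \left(W + \left(-64 + 32 W^{2}\right)\right)}{2} = - \frac{\left(-2 + W\right) \left(-64 + W + 32 W^{2}\right)}{2}$)
$\left(\frac{1}{-45 + 222} - 1042\right) \left(2342 + d{\left(-51 \right)}\right) = \left(\frac{1}{-45 + 222} - 1042\right) \left(2342 + \left(-64 - 16 \left(-51\right)^{3} + 33 \left(-51\right) + \frac{63 \left(-51\right)^{2}}{2}\right)\right) = \left(\frac{1}{177} - 1042\right) \left(2342 - - \frac{4405201}{2}\right) = \left(\frac{1}{177} - 1042\right) \left(2342 + \left(-64 + 2122416 - 1683 + \frac{163863}{2}\right)\right) = - \frac{184433 \left(2342 + \frac{4405201}{2}\right)}{177} = \left(- \frac{184433}{177}\right) \frac{4409885}{2} = - \frac{813328320205}{354}$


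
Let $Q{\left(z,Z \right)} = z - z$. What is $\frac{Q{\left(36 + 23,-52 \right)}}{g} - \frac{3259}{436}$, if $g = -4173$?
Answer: $- \frac{3259}{436} \approx -7.4748$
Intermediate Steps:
$Q{\left(z,Z \right)} = 0$
$\frac{Q{\left(36 + 23,-52 \right)}}{g} - \frac{3259}{436} = \frac{0}{-4173} - \frac{3259}{436} = 0 \left(- \frac{1}{4173}\right) - \frac{3259}{436} = 0 - \frac{3259}{436} = - \frac{3259}{436}$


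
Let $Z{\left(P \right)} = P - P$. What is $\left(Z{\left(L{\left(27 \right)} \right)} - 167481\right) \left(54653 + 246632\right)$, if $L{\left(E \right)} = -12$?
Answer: $-50459513085$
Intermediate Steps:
$Z{\left(P \right)} = 0$
$\left(Z{\left(L{\left(27 \right)} \right)} - 167481\right) \left(54653 + 246632\right) = \left(0 - 167481\right) \left(54653 + 246632\right) = \left(-167481\right) 301285 = -50459513085$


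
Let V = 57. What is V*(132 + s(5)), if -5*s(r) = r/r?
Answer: 37563/5 ≈ 7512.6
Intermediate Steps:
s(r) = -⅕ (s(r) = -r/(5*r) = -⅕*1 = -⅕)
V*(132 + s(5)) = 57*(132 - ⅕) = 57*(659/5) = 37563/5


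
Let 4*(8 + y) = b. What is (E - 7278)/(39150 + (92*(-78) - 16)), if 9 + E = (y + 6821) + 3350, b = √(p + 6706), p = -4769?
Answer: 1438/15979 + √1937/127832 ≈ 0.090337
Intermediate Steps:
b = √1937 (b = √(-4769 + 6706) = √1937 ≈ 44.011)
y = -8 + √1937/4 ≈ 3.0028
E = 10154 + √1937/4 (E = -9 + (((-8 + √1937/4) + 6821) + 3350) = -9 + ((6813 + √1937/4) + 3350) = -9 + (10163 + √1937/4) = 10154 + √1937/4 ≈ 10165.)
(E - 7278)/(39150 + (92*(-78) - 16)) = ((10154 + √1937/4) - 7278)/(39150 + (92*(-78) - 16)) = (2876 + √1937/4)/(39150 + (-7176 - 16)) = (2876 + √1937/4)/(39150 - 7192) = (2876 + √1937/4)/31958 = (2876 + √1937/4)*(1/31958) = 1438/15979 + √1937/127832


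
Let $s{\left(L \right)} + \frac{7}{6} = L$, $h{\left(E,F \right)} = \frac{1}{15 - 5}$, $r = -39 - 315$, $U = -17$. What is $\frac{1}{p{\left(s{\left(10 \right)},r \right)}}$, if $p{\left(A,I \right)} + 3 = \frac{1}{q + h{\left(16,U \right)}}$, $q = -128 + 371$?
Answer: $- \frac{2431}{7283} \approx -0.33379$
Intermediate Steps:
$r = -354$
$h{\left(E,F \right)} = \frac{1}{10}$
$s{\left(L \right)} = - \frac{7}{6} + L$
$q = 243$
$p{\left(A,I \right)} = - \frac{7283}{2431}$ ($p{\left(A,I \right)} = -3 + \frac{1}{243 + \frac{1}{10}} = -3 + \frac{1}{\frac{2431}{10}} = -3 + \frac{10}{2431} = - \frac{7283}{2431}$)
$\frac{1}{p{\left(s{\left(10 \right)},r \right)}} = \frac{1}{- \frac{7283}{2431}} = - \frac{2431}{7283}$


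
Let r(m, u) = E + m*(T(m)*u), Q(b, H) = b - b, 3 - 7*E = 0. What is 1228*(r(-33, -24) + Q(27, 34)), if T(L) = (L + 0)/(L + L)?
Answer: 3407700/7 ≈ 4.8681e+5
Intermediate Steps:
E = 3/7 (E = 3/7 - 1/7*0 = 3/7 + 0 = 3/7 ≈ 0.42857)
T(L) = 1/2 (T(L) = L/((2*L)) = L*(1/(2*L)) = 1/2)
Q(b, H) = 0
r(m, u) = 3/7 + m*u/2 (r(m, u) = 3/7 + m*(u/2) = 3/7 + m*u/2)
1228*(r(-33, -24) + Q(27, 34)) = 1228*((3/7 + (1/2)*(-33)*(-24)) + 0) = 1228*((3/7 + 396) + 0) = 1228*(2775/7 + 0) = 1228*(2775/7) = 3407700/7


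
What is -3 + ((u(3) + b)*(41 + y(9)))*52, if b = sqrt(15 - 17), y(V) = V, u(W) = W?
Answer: 7797 + 2600*I*sqrt(2) ≈ 7797.0 + 3677.0*I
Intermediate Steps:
b = I*sqrt(2) (b = sqrt(-2) = I*sqrt(2) ≈ 1.4142*I)
-3 + ((u(3) + b)*(41 + y(9)))*52 = -3 + ((3 + I*sqrt(2))*(41 + 9))*52 = -3 + ((3 + I*sqrt(2))*50)*52 = -3 + (150 + 50*I*sqrt(2))*52 = -3 + (7800 + 2600*I*sqrt(2)) = 7797 + 2600*I*sqrt(2)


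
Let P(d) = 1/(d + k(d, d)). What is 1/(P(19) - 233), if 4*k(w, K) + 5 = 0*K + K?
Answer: -45/10483 ≈ -0.0042927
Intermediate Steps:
k(w, K) = -5/4 + K/4 (k(w, K) = -5/4 + (0*K + K)/4 = -5/4 + (0 + K)/4 = -5/4 + K/4)
P(d) = 1/(-5/4 + 5*d/4) (P(d) = 1/(d + (-5/4 + d/4)) = 1/(-5/4 + 5*d/4))
1/(P(19) - 233) = 1/(4/(5*(-1 + 19)) - 233) = 1/((⅘)/18 - 233) = 1/((⅘)*(1/18) - 233) = 1/(2/45 - 233) = 1/(-10483/45) = -45/10483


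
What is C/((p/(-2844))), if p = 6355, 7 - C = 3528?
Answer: 10013724/6355 ≈ 1575.7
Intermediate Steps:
C = -3521 (C = 7 - 1*3528 = 7 - 3528 = -3521)
C/((p/(-2844))) = -3521/(6355/(-2844)) = -3521/(6355*(-1/2844)) = -3521/(-6355/2844) = -3521*(-2844/6355) = 10013724/6355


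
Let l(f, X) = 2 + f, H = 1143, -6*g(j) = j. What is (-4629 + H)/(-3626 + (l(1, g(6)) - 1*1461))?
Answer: 1743/2542 ≈ 0.68568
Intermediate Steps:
g(j) = -j/6
(-4629 + H)/(-3626 + (l(1, g(6)) - 1*1461)) = (-4629 + 1143)/(-3626 + ((2 + 1) - 1*1461)) = -3486/(-3626 + (3 - 1461)) = -3486/(-3626 - 1458) = -3486/(-5084) = -3486*(-1/5084) = 1743/2542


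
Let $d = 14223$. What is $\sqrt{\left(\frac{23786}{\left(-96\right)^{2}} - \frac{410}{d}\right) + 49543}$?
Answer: $\frac{\sqrt{10263300601491674}}{455136} \approx 222.59$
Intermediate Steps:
$\sqrt{\left(\frac{23786}{\left(-96\right)^{2}} - \frac{410}{d}\right) + 49543} = \sqrt{\left(\frac{23786}{\left(-96\right)^{2}} - \frac{410}{14223}\right) + 49543} = \sqrt{\left(\frac{23786}{9216} - \frac{410}{14223}\right) + 49543} = \sqrt{\left(23786 \cdot \frac{1}{9216} - \frac{410}{14223}\right) + 49543} = \sqrt{\left(\frac{11893}{4608} - \frac{410}{14223}\right) + 49543} = \sqrt{\frac{55754953}{21846528} + 49543} = \sqrt{\frac{1082398291657}{21846528}} = \frac{\sqrt{10263300601491674}}{455136}$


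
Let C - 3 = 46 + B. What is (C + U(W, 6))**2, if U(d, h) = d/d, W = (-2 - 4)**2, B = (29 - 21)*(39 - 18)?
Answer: 47524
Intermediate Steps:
B = 168 (B = 8*21 = 168)
W = 36 (W = (-6)**2 = 36)
C = 217 (C = 3 + (46 + 168) = 3 + 214 = 217)
U(d, h) = 1
(C + U(W, 6))**2 = (217 + 1)**2 = 218**2 = 47524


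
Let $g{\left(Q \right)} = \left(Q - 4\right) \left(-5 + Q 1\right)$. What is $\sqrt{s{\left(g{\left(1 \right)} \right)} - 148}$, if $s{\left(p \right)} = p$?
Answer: $2 i \sqrt{34} \approx 11.662 i$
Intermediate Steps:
$g{\left(Q \right)} = \left(-5 + Q\right) \left(-4 + Q\right)$ ($g{\left(Q \right)} = \left(-4 + Q\right) \left(-5 + Q\right) = \left(-5 + Q\right) \left(-4 + Q\right)$)
$\sqrt{s{\left(g{\left(1 \right)} \right)} - 148} = \sqrt{\left(20 + 1^{2} - 9\right) - 148} = \sqrt{\left(20 + 1 - 9\right) - 148} = \sqrt{12 - 148} = \sqrt{-136} = 2 i \sqrt{34}$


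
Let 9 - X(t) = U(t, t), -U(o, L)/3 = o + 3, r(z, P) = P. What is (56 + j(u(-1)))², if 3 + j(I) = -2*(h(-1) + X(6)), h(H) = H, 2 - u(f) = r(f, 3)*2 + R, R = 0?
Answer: 289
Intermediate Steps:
U(o, L) = -9 - 3*o (U(o, L) = -3*(o + 3) = -3*(3 + o) = -9 - 3*o)
X(t) = 18 + 3*t (X(t) = 9 - (-9 - 3*t) = 9 + (9 + 3*t) = 18 + 3*t)
u(f) = -4 (u(f) = 2 - (3*2 + 0) = 2 - (6 + 0) = 2 - 1*6 = 2 - 6 = -4)
j(I) = -73 (j(I) = -3 - 2*(-1 + (18 + 3*6)) = -3 - 2*(-1 + (18 + 18)) = -3 - 2*(-1 + 36) = -3 - 2*35 = -3 - 70 = -73)
(56 + j(u(-1)))² = (56 - 73)² = (-17)² = 289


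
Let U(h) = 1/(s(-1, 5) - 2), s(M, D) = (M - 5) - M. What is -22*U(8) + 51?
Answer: 379/7 ≈ 54.143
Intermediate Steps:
s(M, D) = -5 (s(M, D) = (-5 + M) - M = -5)
U(h) = -1/7 (U(h) = 1/(-5 - 2) = 1/(-7) = -1/7)
-22*U(8) + 51 = -22*(-1/7) + 51 = 22/7 + 51 = 379/7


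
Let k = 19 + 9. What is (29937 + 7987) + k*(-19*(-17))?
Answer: 46968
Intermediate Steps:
k = 28
(29937 + 7987) + k*(-19*(-17)) = (29937 + 7987) + 28*(-19*(-17)) = 37924 + 28*323 = 37924 + 9044 = 46968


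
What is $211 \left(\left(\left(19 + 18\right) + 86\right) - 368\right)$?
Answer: $-51695$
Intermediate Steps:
$211 \left(\left(\left(19 + 18\right) + 86\right) - 368\right) = 211 \left(\left(37 + 86\right) - 368\right) = 211 \left(123 - 368\right) = 211 \left(-245\right) = -51695$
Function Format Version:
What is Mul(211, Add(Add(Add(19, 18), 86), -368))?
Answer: -51695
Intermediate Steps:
Mul(211, Add(Add(Add(19, 18), 86), -368)) = Mul(211, Add(Add(37, 86), -368)) = Mul(211, Add(123, -368)) = Mul(211, -245) = -51695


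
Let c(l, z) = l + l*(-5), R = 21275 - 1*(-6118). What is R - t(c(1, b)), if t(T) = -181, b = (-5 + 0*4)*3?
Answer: 27574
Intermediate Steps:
R = 27393 (R = 21275 + 6118 = 27393)
b = -15 (b = (-5 + 0)*3 = -5*3 = -15)
c(l, z) = -4*l (c(l, z) = l - 5*l = -4*l)
R - t(c(1, b)) = 27393 - 1*(-181) = 27393 + 181 = 27574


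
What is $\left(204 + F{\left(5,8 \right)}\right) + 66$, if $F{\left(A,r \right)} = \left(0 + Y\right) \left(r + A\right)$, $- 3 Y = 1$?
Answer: $\frac{797}{3} \approx 265.67$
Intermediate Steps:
$Y = - \frac{1}{3}$ ($Y = \left(- \frac{1}{3}\right) 1 = - \frac{1}{3} \approx -0.33333$)
$F{\left(A,r \right)} = - \frac{A}{3} - \frac{r}{3}$ ($F{\left(A,r \right)} = \left(0 - \frac{1}{3}\right) \left(r + A\right) = - \frac{A + r}{3} = - \frac{A}{3} - \frac{r}{3}$)
$\left(204 + F{\left(5,8 \right)}\right) + 66 = \left(204 - \frac{13}{3}\right) + 66 = \frac{599}{3} + 66 = \frac{797}{3}$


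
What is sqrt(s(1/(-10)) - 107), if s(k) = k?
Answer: 3*I*sqrt(1190)/10 ≈ 10.349*I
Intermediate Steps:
sqrt(s(1/(-10)) - 107) = sqrt(1/(-10) - 107) = sqrt(-1/10 - 107) = sqrt(-1071/10) = 3*I*sqrt(1190)/10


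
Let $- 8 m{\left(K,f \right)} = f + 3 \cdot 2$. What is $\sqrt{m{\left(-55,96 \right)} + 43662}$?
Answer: $\frac{\sqrt{174597}}{2} \approx 208.92$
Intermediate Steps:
$m{\left(K,f \right)} = - \frac{3}{4} - \frac{f}{8}$ ($m{\left(K,f \right)} = - \frac{f + 3 \cdot 2}{8} = - \frac{f + 6}{8} = - \frac{6 + f}{8} = - \frac{3}{4} - \frac{f}{8}$)
$\sqrt{m{\left(-55,96 \right)} + 43662} = \sqrt{\left(- \frac{3}{4} - 12\right) + 43662} = \sqrt{- \frac{51}{4} + 43662} = \sqrt{\frac{174597}{4}} = \frac{\sqrt{174597}}{2}$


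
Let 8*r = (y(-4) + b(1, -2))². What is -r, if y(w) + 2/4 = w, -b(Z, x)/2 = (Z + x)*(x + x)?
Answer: -625/32 ≈ -19.531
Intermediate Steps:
b(Z, x) = -4*x*(Z + x) (b(Z, x) = -2*(Z + x)*(x + x) = -2*(Z + x)*2*x = -4*x*(Z + x))
y(w) = -½ + w
r = 625/32 (r = ((-½ - 4) - 4*(-2)*(1 - 2))²/8 = (-9/2 - 4*(-2)*(-1))²/8 = (-9/2 - 8)²/8 = (-25/2)²/8 = (⅛)*(625/4) = 625/32 ≈ 19.531)
-r = -1*625/32 = -625/32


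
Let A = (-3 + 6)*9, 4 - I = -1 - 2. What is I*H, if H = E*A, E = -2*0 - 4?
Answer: -756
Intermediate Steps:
E = -4 (E = 0 - 4 = -4)
I = 7 (I = 4 - (-1 - 2) = 4 - 1*(-3) = 4 + 3 = 7)
A = 27 (A = 3*9 = 27)
H = -108 (H = -4*27 = -108)
I*H = 7*(-108) = -756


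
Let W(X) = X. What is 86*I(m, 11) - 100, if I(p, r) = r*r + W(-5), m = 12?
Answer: 9876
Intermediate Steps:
I(p, r) = -5 + r² (I(p, r) = r*r - 5 = r² - 5 = -5 + r²)
86*I(m, 11) - 100 = 86*(-5 + 11²) - 100 = 86*(-5 + 121) - 100 = 86*116 - 100 = 9976 - 100 = 9876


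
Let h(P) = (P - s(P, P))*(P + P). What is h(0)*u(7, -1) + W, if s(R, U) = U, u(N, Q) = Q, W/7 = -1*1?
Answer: -7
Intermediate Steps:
W = -7 (W = 7*(-1*1) = 7*(-1) = -7)
h(P) = 0 (h(P) = (P - P)*(P + P) = 0*(2*P) = 0)
h(0)*u(7, -1) + W = 0*(-1) - 7 = 0 - 7 = -7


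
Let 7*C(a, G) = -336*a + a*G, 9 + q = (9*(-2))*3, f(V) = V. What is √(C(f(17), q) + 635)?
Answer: I*√334 ≈ 18.276*I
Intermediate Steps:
q = -63 (q = -9 + (9*(-2))*3 = -9 - 18*3 = -9 - 54 = -63)
C(a, G) = -48*a + G*a/7 (C(a, G) = (-336*a + a*G)/7 = (-336*a + G*a)/7 = -48*a + G*a/7)
√(C(f(17), q) + 635) = √((⅐)*17*(-336 - 63) + 635) = √((⅐)*17*(-399) + 635) = √(-969 + 635) = √(-334) = I*√334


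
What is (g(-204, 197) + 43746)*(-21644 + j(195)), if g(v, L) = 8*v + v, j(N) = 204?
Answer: -898550400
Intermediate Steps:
g(v, L) = 9*v
(g(-204, 197) + 43746)*(-21644 + j(195)) = (9*(-204) + 43746)*(-21644 + 204) = (-1836 + 43746)*(-21440) = 41910*(-21440) = -898550400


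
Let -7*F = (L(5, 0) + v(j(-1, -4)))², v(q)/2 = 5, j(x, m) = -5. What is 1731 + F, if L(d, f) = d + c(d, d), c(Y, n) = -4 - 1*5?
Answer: 12081/7 ≈ 1725.9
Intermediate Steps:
c(Y, n) = -9 (c(Y, n) = -4 - 5 = -9)
v(q) = 10 (v(q) = 2*5 = 10)
L(d, f) = -9 + d (L(d, f) = d - 9 = -9 + d)
F = -36/7 (F = -((-9 + 5) + 10)²/7 = -(-4 + 10)²/7 = -⅐*6² = -⅐*36 = -36/7 ≈ -5.1429)
1731 + F = 1731 - 36/7 = 12081/7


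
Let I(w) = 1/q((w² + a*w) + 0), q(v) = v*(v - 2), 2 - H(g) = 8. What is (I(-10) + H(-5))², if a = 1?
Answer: 2258055361/62726400 ≈ 35.998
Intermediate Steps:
H(g) = -6 (H(g) = 2 - 1*8 = 2 - 8 = -6)
q(v) = v*(-2 + v)
I(w) = 1/((w + w²)*(-2 + w + w²)) (I(w) = 1/(((w² + 1*w) + 0)*(-2 + ((w² + 1*w) + 0))) = 1/(((w² + w) + 0)*(-2 + ((w² + w) + 0))) = 1/(((w + w²) + 0)*(-2 + ((w + w²) + 0))) = 1/((w + w²)*(-2 + (w + w²))) = 1/((w + w²)*(-2 + w + w²)))
(I(-10) + H(-5))² = (1/((-10)*(1 - 10)*(-2 - 10*(1 - 10))) - 6)² = (-⅒/(-9*(-2 - 10*(-9))) - 6)² = (-⅒*(-⅑)/(-2 + 90) - 6)² = (-⅒*(-⅑)/88 - 6)² = (-⅒*(-⅑)*1/88 - 6)² = (1/7920 - 6)² = (-47519/7920)² = 2258055361/62726400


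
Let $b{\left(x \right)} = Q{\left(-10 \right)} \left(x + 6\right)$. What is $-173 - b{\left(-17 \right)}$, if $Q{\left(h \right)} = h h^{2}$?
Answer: $-11173$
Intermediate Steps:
$Q{\left(h \right)} = h^{3}$
$b{\left(x \right)} = -6000 - 1000 x$ ($b{\left(x \right)} = \left(-10\right)^{3} \left(x + 6\right) = - 1000 \left(6 + x\right) = -6000 - 1000 x$)
$-173 - b{\left(-17 \right)} = -173 - \left(-6000 - -17000\right) = -173 - \left(-6000 + 17000\right) = -173 - 11000 = -11173$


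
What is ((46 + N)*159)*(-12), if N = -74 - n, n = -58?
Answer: -57240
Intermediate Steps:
N = -16 (N = -74 - 1*(-58) = -74 + 58 = -16)
((46 + N)*159)*(-12) = ((46 - 16)*159)*(-12) = (30*159)*(-12) = 4770*(-12) = -57240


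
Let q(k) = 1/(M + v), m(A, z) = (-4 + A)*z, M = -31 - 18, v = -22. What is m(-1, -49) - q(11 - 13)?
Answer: 17396/71 ≈ 245.01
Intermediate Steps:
M = -49
m(A, z) = z*(-4 + A)
q(k) = -1/71 (q(k) = 1/(-49 - 22) = 1/(-71) = -1/71)
m(-1, -49) - q(11 - 13) = -49*(-4 - 1) - 1*(-1/71) = -49*(-5) + 1/71 = 245 + 1/71 = 17396/71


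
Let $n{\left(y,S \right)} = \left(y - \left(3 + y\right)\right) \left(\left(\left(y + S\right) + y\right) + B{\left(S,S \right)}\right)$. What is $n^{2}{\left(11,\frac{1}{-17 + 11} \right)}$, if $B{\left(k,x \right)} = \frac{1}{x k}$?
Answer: $\frac{120409}{4} \approx 30102.0$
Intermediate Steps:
$B{\left(k,x \right)} = \frac{1}{k x}$
$n{\left(y,S \right)} = - 6 y - 3 S - \frac{3}{S^{2}}$ ($n{\left(y,S \right)} = \left(y - \left(3 + y\right)\right) \left(\left(\left(y + S\right) + y\right) + \frac{1}{S S}\right) = - 3 \left(\left(\left(S + y\right) + y\right) + \frac{1}{S^{2}}\right) = - 3 \left(\left(S + 2 y\right) + \frac{1}{S^{2}}\right) = - 3 \left(S + \frac{1}{S^{2}} + 2 y\right) = - 6 y - 3 S - \frac{3}{S^{2}}$)
$n^{2}{\left(11,\frac{1}{-17 + 11} \right)} = \left(\left(-6\right) 11 - \frac{3}{-17 + 11} - \frac{3}{\frac{1}{\left(-17 + 11\right)^{2}}}\right)^{2} = \left(-66 - \frac{3}{-6} - \frac{3}{\frac{1}{36}}\right)^{2} = \left(-66 - - \frac{1}{2} - \frac{3}{\frac{1}{36}}\right)^{2} = \left(-66 + \frac{1}{2} - 108\right)^{2} = \left(- \frac{347}{2}\right)^{2} = \frac{120409}{4}$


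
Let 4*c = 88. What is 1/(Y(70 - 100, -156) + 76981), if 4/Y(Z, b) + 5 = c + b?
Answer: 139/10700355 ≈ 1.2990e-5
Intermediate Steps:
c = 22 (c = (¼)*88 = 22)
Y(Z, b) = 4/(17 + b) (Y(Z, b) = 4/(-5 + (22 + b)) = 4/(17 + b))
1/(Y(70 - 100, -156) + 76981) = 1/(4/(17 - 156) + 76981) = 1/(4/(-139) + 76981) = 1/(4*(-1/139) + 76981) = 1/(-4/139 + 76981) = 1/(10700355/139) = 139/10700355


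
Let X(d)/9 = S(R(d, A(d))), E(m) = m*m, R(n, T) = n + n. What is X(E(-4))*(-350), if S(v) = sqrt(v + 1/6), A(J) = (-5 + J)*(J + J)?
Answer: -525*sqrt(1158) ≈ -17865.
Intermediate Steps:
A(J) = 2*J*(-5 + J) (A(J) = (-5 + J)*(2*J) = 2*J*(-5 + J))
R(n, T) = 2*n
S(v) = sqrt(1/6 + v) (S(v) = sqrt(v + 1/6) = sqrt(1/6 + v))
E(m) = m**2
X(d) = 3*sqrt(6 + 72*d)/2 (X(d) = 9*(sqrt(6 + 36*(2*d))/6) = 9*(sqrt(6 + 72*d)/6) = 3*sqrt(6 + 72*d)/2)
X(E(-4))*(-350) = (3*sqrt(6 + 72*(-4)**2)/2)*(-350) = (3*sqrt(6 + 72*16)/2)*(-350) = (3*sqrt(6 + 1152)/2)*(-350) = (3*sqrt(1158)/2)*(-350) = -525*sqrt(1158)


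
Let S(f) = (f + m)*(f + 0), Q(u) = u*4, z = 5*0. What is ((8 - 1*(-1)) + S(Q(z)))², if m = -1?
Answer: 81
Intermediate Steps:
z = 0
Q(u) = 4*u
S(f) = f*(-1 + f) (S(f) = (f - 1)*(f + 0) = (-1 + f)*f = f*(-1 + f))
((8 - 1*(-1)) + S(Q(z)))² = ((8 - 1*(-1)) + (4*0)*(-1 + 4*0))² = ((8 + 1) + 0*(-1 + 0))² = (9 + 0*(-1))² = (9 + 0)² = 9² = 81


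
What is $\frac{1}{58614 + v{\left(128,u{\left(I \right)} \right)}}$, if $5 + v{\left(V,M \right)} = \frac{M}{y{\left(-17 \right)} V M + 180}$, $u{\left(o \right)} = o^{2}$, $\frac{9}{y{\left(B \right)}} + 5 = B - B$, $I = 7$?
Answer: $\frac{55548}{3255612487} \approx 1.7062 \cdot 10^{-5}$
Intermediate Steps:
$y{\left(B \right)} = - \frac{9}{5}$ ($y{\left(B \right)} = \frac{9}{-5 + \left(B - B\right)} = \frac{9}{-5 + 0} = \frac{9}{-5} = 9 \left(- \frac{1}{5}\right) = - \frac{9}{5}$)
$v{\left(V,M \right)} = -5 + \frac{M}{180 - \frac{9 M V}{5}}$ ($v{\left(V,M \right)} = -5 + \frac{M}{- \frac{9 V}{5} M + 180} = -5 + \frac{M}{- \frac{9 M V}{5} + 180} = -5 + \frac{M}{180 - \frac{9 M V}{5}}$)
$\frac{1}{58614 + v{\left(128,u{\left(I \right)} \right)}} = \frac{1}{58614 + \frac{5 \left(-900 + 7^{2} + 9 \cdot 7^{2} \cdot 128\right)}{9 \left(100 - 7^{2} \cdot 128\right)}} = \frac{1}{58614 + \frac{5 \left(-900 + 49 + 9 \cdot 49 \cdot 128\right)}{9 \left(100 - 49 \cdot 128\right)}} = \frac{1}{58614 + \frac{5 \left(-900 + 49 + 56448\right)}{9 \left(100 - 6272\right)}} = \frac{1}{58614 + \frac{5}{9} \frac{1}{-6172} \cdot 55597} = \frac{1}{58614 + \frac{5}{9} \left(- \frac{1}{6172}\right) 55597} = \frac{1}{58614 - \frac{277985}{55548}} = \frac{1}{\frac{3255612487}{55548}} = \frac{55548}{3255612487}$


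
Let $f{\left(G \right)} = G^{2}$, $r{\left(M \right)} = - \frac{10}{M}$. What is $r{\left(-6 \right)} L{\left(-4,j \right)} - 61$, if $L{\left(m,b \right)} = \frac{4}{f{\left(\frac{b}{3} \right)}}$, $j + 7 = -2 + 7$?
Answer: $-46$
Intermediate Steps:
$j = -2$ ($j = -7 + \left(-2 + 7\right) = -7 + 5 = -2$)
$L{\left(m,b \right)} = \frac{36}{b^{2}}$ ($L{\left(m,b \right)} = \frac{4}{\left(\frac{b}{3}\right)^{2}} = \frac{4}{\frac{1}{9} b^{2}} = 4 \frac{9}{b^{2}} = \frac{36}{b^{2}}$)
$r{\left(-6 \right)} L{\left(-4,j \right)} - 61 = - \frac{10}{-6} \cdot \frac{36}{4} - 61 = \left(-10\right) \left(- \frac{1}{6}\right) 36 \cdot \frac{1}{4} - 61 = \frac{5}{3} \cdot 9 - 61 = 15 - 61 = -46$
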